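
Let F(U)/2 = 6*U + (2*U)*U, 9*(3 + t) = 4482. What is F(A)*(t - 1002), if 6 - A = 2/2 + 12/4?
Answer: -20280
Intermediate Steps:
t = 495 (t = -3 + (1/9)*4482 = -3 + 498 = 495)
A = 2 (A = 6 - (2/2 + 12/4) = 6 - (2*(1/2) + 12*(1/4)) = 6 - (1 + 3) = 6 - 1*4 = 6 - 4 = 2)
F(U) = 4*U**2 + 12*U (F(U) = 2*(6*U + (2*U)*U) = 2*(6*U + 2*U**2) = 2*(2*U**2 + 6*U) = 4*U**2 + 12*U)
F(A)*(t - 1002) = (4*2*(3 + 2))*(495 - 1002) = (4*2*5)*(-507) = 40*(-507) = -20280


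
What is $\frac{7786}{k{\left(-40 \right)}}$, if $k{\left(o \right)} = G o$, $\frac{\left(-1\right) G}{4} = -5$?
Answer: $- \frac{3893}{400} \approx -9.7325$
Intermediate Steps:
$G = 20$ ($G = \left(-4\right) \left(-5\right) = 20$)
$k{\left(o \right)} = 20 o$
$\frac{7786}{k{\left(-40 \right)}} = \frac{7786}{20 \left(-40\right)} = \frac{7786}{-800} = 7786 \left(- \frac{1}{800}\right) = - \frac{3893}{400}$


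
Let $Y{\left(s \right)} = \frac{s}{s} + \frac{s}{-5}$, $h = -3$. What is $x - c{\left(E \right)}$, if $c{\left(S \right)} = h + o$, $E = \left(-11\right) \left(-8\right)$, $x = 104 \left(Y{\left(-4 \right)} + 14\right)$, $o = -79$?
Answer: $\frac{8626}{5} \approx 1725.2$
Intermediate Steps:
$Y{\left(s \right)} = 1 - \frac{s}{5}$ ($Y{\left(s \right)} = 1 + s \left(- \frac{1}{5}\right) = 1 - \frac{s}{5}$)
$x = \frac{8216}{5}$ ($x = 104 \left(\left(1 - - \frac{4}{5}\right) + 14\right) = 104 \left(\left(1 + \frac{4}{5}\right) + 14\right) = 104 \left(\frac{9}{5} + 14\right) = 104 \cdot \frac{79}{5} = \frac{8216}{5} \approx 1643.2$)
$E = 88$
$c{\left(S \right)} = -82$ ($c{\left(S \right)} = -3 - 79 = -82$)
$x - c{\left(E \right)} = \frac{8216}{5} - -82 = \frac{8216}{5} + 82 = \frac{8626}{5}$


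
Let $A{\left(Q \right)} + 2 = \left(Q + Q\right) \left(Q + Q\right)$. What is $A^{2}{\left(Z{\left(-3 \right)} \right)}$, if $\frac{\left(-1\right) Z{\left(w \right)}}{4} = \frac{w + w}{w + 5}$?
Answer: $329476$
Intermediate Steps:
$Z{\left(w \right)} = - \frac{8 w}{5 + w}$ ($Z{\left(w \right)} = - 4 \frac{w + w}{w + 5} = - 4 \frac{2 w}{5 + w} = - \frac{8 w}{5 + w}$)
$A{\left(Q \right)} = -2 + 4 Q^{2}$ ($A{\left(Q \right)} = -2 + \left(Q + Q\right) \left(Q + Q\right) = -2 + 2 Q 2 Q = -2 + 4 Q^{2}$)
$A^{2}{\left(Z{\left(-3 \right)} \right)} = \left(-2 + 4 \left(\left(-8\right) \left(-3\right) \frac{1}{5 - 3}\right)^{2}\right)^{2} = \left(-2 + 4 \left(\left(-8\right) \left(-3\right) \frac{1}{2}\right)^{2}\right)^{2} = \left(-2 + 4 \cdot 12^{2}\right)^{2} = \left(-2 + 4 \cdot 144\right)^{2} = \left(-2 + 576\right)^{2} = 574^{2} = 329476$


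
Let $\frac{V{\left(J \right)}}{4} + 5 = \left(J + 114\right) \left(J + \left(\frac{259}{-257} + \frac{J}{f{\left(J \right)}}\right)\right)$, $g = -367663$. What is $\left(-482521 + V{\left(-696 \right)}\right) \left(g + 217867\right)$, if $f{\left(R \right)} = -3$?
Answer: $- \frac{23098432201164}{257} \approx -8.9877 \cdot 10^{10}$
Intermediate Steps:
$V{\left(J \right)} = -20 + 4 \left(114 + J\right) \left(- \frac{259}{257} + \frac{2 J}{3}\right)$ ($V{\left(J \right)} = -20 + 4 \left(J + 114\right) \left(J + \left(\frac{259}{-257} + \frac{J}{-3}\right)\right) = -20 + 4 \left(114 + J\right) \left(J + \left(259 \left(- \frac{1}{257}\right) + J \left(- \frac{1}{3}\right)\right)\right) = -20 + 4 \left(114 + J\right) \left(J - \left(\frac{259}{257} + \frac{J}{3}\right)\right) = -20 + 4 \left(114 + J\right) \left(- \frac{259}{257} + \frac{2 J}{3}\right)$)
$\left(-482521 + V{\left(-696 \right)}\right) \left(g + 217867\right) = \left(-482521 + \left(- \frac{123244}{257} + \frac{8 \left(-696\right)^{2}}{3} + \frac{77092}{257} \left(-696\right)\right)\right) \left(-367663 + 217867\right) = \left(-482521 - - \frac{278207156}{257}\right) \left(-149796\right) = \left(-482521 + \frac{278207156}{257}\right) \left(-149796\right) = \frac{154199259}{257} \left(-149796\right) = - \frac{23098432201164}{257}$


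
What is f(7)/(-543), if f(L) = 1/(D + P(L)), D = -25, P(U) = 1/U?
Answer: 7/94482 ≈ 7.4088e-5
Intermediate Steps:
f(L) = 1/(-25 + 1/L)
f(7)/(-543) = -1*7/(-1 + 25*7)/(-543) = -1*7/(-1 + 175)*(-1/543) = -1*7/174*(-1/543) = -1*7*1/174*(-1/543) = -7/174*(-1/543) = 7/94482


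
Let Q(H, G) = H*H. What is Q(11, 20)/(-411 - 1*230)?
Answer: -121/641 ≈ -0.18877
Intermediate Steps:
Q(H, G) = H²
Q(11, 20)/(-411 - 1*230) = 11²/(-411 - 1*230) = 121/(-411 - 230) = 121/(-641) = 121*(-1/641) = -121/641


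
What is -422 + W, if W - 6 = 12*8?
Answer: -320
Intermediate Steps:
W = 102 (W = 6 + 12*8 = 6 + 96 = 102)
-422 + W = -422 + 102 = -320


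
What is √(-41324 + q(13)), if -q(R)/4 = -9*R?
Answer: 2*I*√10214 ≈ 202.13*I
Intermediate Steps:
q(R) = 36*R (q(R) = -(-36)*R = 36*R)
√(-41324 + q(13)) = √(-41324 + 36*13) = √(-41324 + 468) = √(-40856) = 2*I*√10214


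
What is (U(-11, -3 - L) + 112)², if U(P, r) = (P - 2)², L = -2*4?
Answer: 78961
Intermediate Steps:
L = -8
U(P, r) = (-2 + P)²
(U(-11, -3 - L) + 112)² = ((-2 - 11)² + 112)² = ((-13)² + 112)² = (169 + 112)² = 281² = 78961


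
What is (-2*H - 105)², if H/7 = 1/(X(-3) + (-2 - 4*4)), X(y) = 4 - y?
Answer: 1301881/121 ≈ 10759.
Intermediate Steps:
H = -7/11 (H = 7/((4 - 1*(-3)) + (-2 - 4*4)) = 7/((4 + 3) + (-2 - 16)) = 7/(7 - 18) = 7/(-11) = 7*(-1/11) = -7/11 ≈ -0.63636)
(-2*H - 105)² = (-2*(-7/11) - 105)² = (14/11 - 105)² = (-1141/11)² = 1301881/121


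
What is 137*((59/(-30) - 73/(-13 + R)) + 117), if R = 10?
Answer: 572797/30 ≈ 19093.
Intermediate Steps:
137*((59/(-30) - 73/(-13 + R)) + 117) = 137*((59/(-30) - 73/(-13 + 10)) + 117) = 137*((59*(-1/30) - 73/(-3)) + 117) = 137*((-59/30 - 73*(-1/3)) + 117) = 137*((-59/30 + 73/3) + 117) = 137*(671/30 + 117) = 137*(4181/30) = 572797/30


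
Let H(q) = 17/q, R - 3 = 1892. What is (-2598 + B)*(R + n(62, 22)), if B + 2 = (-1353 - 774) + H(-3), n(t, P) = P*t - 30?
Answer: -45845342/3 ≈ -1.5282e+7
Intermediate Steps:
R = 1895 (R = 3 + 1892 = 1895)
n(t, P) = -30 + P*t
B = -6404/3 (B = -2 + ((-1353 - 774) + 17/(-3)) = -2 + (-2127 + 17*(-⅓)) = -2 + (-2127 - 17/3) = -2 - 6398/3 = -6404/3 ≈ -2134.7)
(-2598 + B)*(R + n(62, 22)) = (-2598 - 6404/3)*(1895 + (-30 + 22*62)) = -14198*(1895 + (-30 + 1364))/3 = -14198*(1895 + 1334)/3 = -14198/3*3229 = -45845342/3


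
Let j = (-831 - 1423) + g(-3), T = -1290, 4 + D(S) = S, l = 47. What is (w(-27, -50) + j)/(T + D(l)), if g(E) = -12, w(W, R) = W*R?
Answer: 916/1247 ≈ 0.73456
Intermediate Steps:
w(W, R) = R*W
D(S) = -4 + S
j = -2266 (j = (-831 - 1423) - 12 = -2254 - 12 = -2266)
(w(-27, -50) + j)/(T + D(l)) = (-50*(-27) - 2266)/(-1290 + (-4 + 47)) = (1350 - 2266)/(-1290 + 43) = -916/(-1247) = -916*(-1/1247) = 916/1247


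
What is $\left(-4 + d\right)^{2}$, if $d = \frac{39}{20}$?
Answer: $\frac{1681}{400} \approx 4.2025$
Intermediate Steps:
$d = \frac{39}{20}$ ($d = 39 \cdot \frac{1}{20} = \frac{39}{20} \approx 1.95$)
$\left(-4 + d\right)^{2} = \left(-4 + \frac{39}{20}\right)^{2} = \left(- \frac{41}{20}\right)^{2} = \frac{1681}{400}$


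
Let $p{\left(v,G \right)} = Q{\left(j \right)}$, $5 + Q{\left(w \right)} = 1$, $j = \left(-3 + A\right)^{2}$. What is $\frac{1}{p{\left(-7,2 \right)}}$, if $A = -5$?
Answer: $- \frac{1}{4} \approx -0.25$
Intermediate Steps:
$j = 64$ ($j = \left(-3 - 5\right)^{2} = \left(-8\right)^{2} = 64$)
$Q{\left(w \right)} = -4$ ($Q{\left(w \right)} = -5 + 1 = -4$)
$p{\left(v,G \right)} = -4$
$\frac{1}{p{\left(-7,2 \right)}} = \frac{1}{-4} = - \frac{1}{4}$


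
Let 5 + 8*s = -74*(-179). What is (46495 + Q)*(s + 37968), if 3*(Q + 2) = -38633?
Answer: 15983334655/12 ≈ 1.3319e+9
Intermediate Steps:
s = 13241/8 (s = -5/8 + (-74*(-179))/8 = -5/8 + (1/8)*13246 = -5/8 + 6623/4 = 13241/8 ≈ 1655.1)
Q = -38639/3 (Q = -2 + (1/3)*(-38633) = -2 - 38633/3 = -38639/3 ≈ -12880.)
(46495 + Q)*(s + 37968) = (46495 - 38639/3)*(13241/8 + 37968) = (100846/3)*(316985/8) = 15983334655/12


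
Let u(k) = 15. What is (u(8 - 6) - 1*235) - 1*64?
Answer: -284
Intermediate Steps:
(u(8 - 6) - 1*235) - 1*64 = (15 - 1*235) - 1*64 = (15 - 235) - 64 = -220 - 64 = -284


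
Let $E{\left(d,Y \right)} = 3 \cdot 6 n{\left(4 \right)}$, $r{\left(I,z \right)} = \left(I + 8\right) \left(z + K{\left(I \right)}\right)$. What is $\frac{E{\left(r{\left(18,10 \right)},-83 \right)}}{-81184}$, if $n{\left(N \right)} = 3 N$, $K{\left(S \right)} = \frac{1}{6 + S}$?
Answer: $- \frac{27}{10148} \approx -0.0026606$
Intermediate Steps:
$r{\left(I,z \right)} = \left(8 + I\right) \left(z + \frac{1}{6 + I}\right)$ ($r{\left(I,z \right)} = \left(I + 8\right) \left(z + \frac{1}{6 + I}\right) = \left(8 + I\right) \left(z + \frac{1}{6 + I}\right)$)
$E{\left(d,Y \right)} = 216$ ($E{\left(d,Y \right)} = 3 \cdot 6 \cdot 3 \cdot 4 = 18 \cdot 12 = 216$)
$\frac{E{\left(r{\left(18,10 \right)},-83 \right)}}{-81184} = \frac{216}{-81184} = 216 \left(- \frac{1}{81184}\right) = - \frac{27}{10148}$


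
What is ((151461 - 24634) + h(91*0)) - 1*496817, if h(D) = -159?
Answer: -370149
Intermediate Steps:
((151461 - 24634) + h(91*0)) - 1*496817 = ((151461 - 24634) - 159) - 1*496817 = (126827 - 159) - 496817 = 126668 - 496817 = -370149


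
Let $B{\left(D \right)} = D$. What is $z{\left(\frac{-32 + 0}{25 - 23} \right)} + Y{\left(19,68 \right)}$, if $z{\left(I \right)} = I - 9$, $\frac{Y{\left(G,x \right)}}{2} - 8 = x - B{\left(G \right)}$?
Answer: $89$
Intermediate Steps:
$Y{\left(G,x \right)} = 16 - 2 G + 2 x$ ($Y{\left(G,x \right)} = 16 + 2 \left(x - G\right) = 16 - \left(- 2 x + 2 G\right) = 16 - 2 G + 2 x$)
$z{\left(I \right)} = -9 + I$
$z{\left(\frac{-32 + 0}{25 - 23} \right)} + Y{\left(19,68 \right)} = \left(-9 + \frac{-32 + 0}{25 - 23}\right) + \left(16 - 38 + 2 \cdot 68\right) = \left(-9 - \frac{32}{2}\right) + \left(16 - 38 + 136\right) = \left(-9 - 16\right) + 114 = -25 + 114 = 89$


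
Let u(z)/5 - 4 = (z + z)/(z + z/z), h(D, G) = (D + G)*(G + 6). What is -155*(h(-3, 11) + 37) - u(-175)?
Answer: -2335520/87 ≈ -26845.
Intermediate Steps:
h(D, G) = (6 + G)*(D + G) (h(D, G) = (D + G)*(6 + G) = (6 + G)*(D + G))
u(z) = 20 + 10*z/(1 + z) (u(z) = 20 + 5*((z + z)/(z + z/z)) = 20 + 5*((2*z)/(z + 1)) = 20 + 5*((2*z)/(1 + z)) = 20 + 5*(2*z/(1 + z)) = 20 + 10*z/(1 + z))
-155*(h(-3, 11) + 37) - u(-175) = -155*((11² + 6*(-3) + 6*11 - 3*11) + 37) - 10*(2 + 3*(-175))/(1 - 175) = -155*((121 - 18 + 66 - 33) + 37) - 10*(2 - 525)/(-174) = -155*(136 + 37) - 10*(-1)*(-523)/174 = -155*173 - 1*2615/87 = -26815 - 2615/87 = -2335520/87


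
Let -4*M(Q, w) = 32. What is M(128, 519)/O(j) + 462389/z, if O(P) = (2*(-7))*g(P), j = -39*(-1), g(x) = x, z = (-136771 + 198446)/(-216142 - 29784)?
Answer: -31043779032722/16837275 ≈ -1.8438e+6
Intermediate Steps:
z = -61675/245926 (z = 61675/(-245926) = 61675*(-1/245926) = -61675/245926 ≈ -0.25079)
M(Q, w) = -8 (M(Q, w) = -1/4*32 = -8)
j = 39
O(P) = -14*P (O(P) = (2*(-7))*P = -14*P)
M(128, 519)/O(j) + 462389/z = -8/((-14*39)) + 462389/(-61675/245926) = -8/(-546) + 462389*(-245926/61675) = -8*(-1/546) - 113713477214/61675 = 4/273 - 113713477214/61675 = -31043779032722/16837275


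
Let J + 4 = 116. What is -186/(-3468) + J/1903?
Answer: 123729/1099934 ≈ 0.11249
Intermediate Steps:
J = 112 (J = -4 + 116 = 112)
-186/(-3468) + J/1903 = -186/(-3468) + 112/1903 = -186*(-1/3468) + 112*(1/1903) = 31/578 + 112/1903 = 123729/1099934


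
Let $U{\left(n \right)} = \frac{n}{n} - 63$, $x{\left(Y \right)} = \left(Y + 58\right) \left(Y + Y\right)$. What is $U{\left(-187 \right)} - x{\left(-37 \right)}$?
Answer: $1492$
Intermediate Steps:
$x{\left(Y \right)} = 2 Y \left(58 + Y\right)$ ($x{\left(Y \right)} = \left(58 + Y\right) 2 Y = 2 Y \left(58 + Y\right)$)
$U{\left(n \right)} = -62$ ($U{\left(n \right)} = 1 - 63 = -62$)
$U{\left(-187 \right)} - x{\left(-37 \right)} = -62 - 2 \left(-37\right) \left(58 - 37\right) = -62 - 2 \left(-37\right) 21 = -62 - -1554 = -62 + 1554 = 1492$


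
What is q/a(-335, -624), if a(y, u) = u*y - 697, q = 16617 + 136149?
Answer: 152766/208343 ≈ 0.73324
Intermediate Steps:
q = 152766
a(y, u) = -697 + u*y
q/a(-335, -624) = 152766/(-697 - 624*(-335)) = 152766/(-697 + 209040) = 152766/208343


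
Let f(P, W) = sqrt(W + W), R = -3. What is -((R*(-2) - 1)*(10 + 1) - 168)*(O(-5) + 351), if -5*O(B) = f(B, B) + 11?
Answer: 197072/5 - 113*I*sqrt(10)/5 ≈ 39414.0 - 71.468*I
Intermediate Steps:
f(P, W) = sqrt(2)*sqrt(W) (f(P, W) = sqrt(2*W) = sqrt(2)*sqrt(W))
O(B) = -11/5 - sqrt(2)*sqrt(B)/5 (O(B) = -(sqrt(2)*sqrt(B) + 11)/5 = -(11 + sqrt(2)*sqrt(B))/5 = -11/5 - sqrt(2)*sqrt(B)/5)
-((R*(-2) - 1)*(10 + 1) - 168)*(O(-5) + 351) = -((-3*(-2) - 1)*(10 + 1) - 168)*((-11/5 - sqrt(2)*sqrt(-5)/5) + 351) = -((6 - 1)*11 - 168)*((-11/5 - sqrt(2)*I*sqrt(5)/5) + 351) = -(5*11 - 168)*((-11/5 - I*sqrt(10)/5) + 351) = -(55 - 168)*(1744/5 - I*sqrt(10)/5) = -(-113)*(1744/5 - I*sqrt(10)/5) = -(-197072/5 + 113*I*sqrt(10)/5) = 197072/5 - 113*I*sqrt(10)/5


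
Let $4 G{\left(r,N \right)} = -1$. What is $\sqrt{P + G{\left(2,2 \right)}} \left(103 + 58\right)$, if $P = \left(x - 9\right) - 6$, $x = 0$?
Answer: $\frac{161 i \sqrt{61}}{2} \approx 628.72 i$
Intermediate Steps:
$G{\left(r,N \right)} = - \frac{1}{4}$ ($G{\left(r,N \right)} = \frac{1}{4} \left(-1\right) = - \frac{1}{4}$)
$P = -15$ ($P = \left(0 - 9\right) - 6 = -9 - 6 = -15$)
$\sqrt{P + G{\left(2,2 \right)}} \left(103 + 58\right) = \sqrt{-15 - \frac{1}{4}} \left(103 + 58\right) = \sqrt{- \frac{61}{4}} \cdot 161 = \frac{i \sqrt{61}}{2} \cdot 161 = \frac{161 i \sqrt{61}}{2}$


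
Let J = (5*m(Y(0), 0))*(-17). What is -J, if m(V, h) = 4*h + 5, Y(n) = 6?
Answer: 425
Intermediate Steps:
m(V, h) = 5 + 4*h
J = -425 (J = (5*(5 + 4*0))*(-17) = (5*(5 + 0))*(-17) = (5*5)*(-17) = 25*(-17) = -425)
-J = -1*(-425) = 425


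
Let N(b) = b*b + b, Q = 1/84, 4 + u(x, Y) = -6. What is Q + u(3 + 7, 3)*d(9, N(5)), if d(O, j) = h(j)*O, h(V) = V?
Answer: -226799/84 ≈ -2700.0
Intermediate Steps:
u(x, Y) = -10 (u(x, Y) = -4 - 6 = -10)
Q = 1/84 ≈ 0.011905
N(b) = b + b² (N(b) = b² + b = b + b²)
d(O, j) = O*j (d(O, j) = j*O = O*j)
Q + u(3 + 7, 3)*d(9, N(5)) = 1/84 - 90*5*(1 + 5) = 1/84 - 90*5*6 = 1/84 - 90*30 = 1/84 - 10*270 = 1/84 - 2700 = -226799/84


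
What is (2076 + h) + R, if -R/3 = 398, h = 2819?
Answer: 3701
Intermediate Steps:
R = -1194 (R = -3*398 = -1194)
(2076 + h) + R = (2076 + 2819) - 1194 = 4895 - 1194 = 3701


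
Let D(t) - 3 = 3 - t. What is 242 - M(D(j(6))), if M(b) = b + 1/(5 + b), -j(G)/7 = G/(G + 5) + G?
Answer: 1307379/6875 ≈ 190.16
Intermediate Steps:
j(G) = -7*G - 7*G/(5 + G) (j(G) = -7*(G/(G + 5) + G) = -7*(G/(5 + G) + G) = -7*(G + G/(5 + G)) = -7*G - 7*G/(5 + G))
D(t) = 6 - t (D(t) = 3 + (3 - t) = 6 - t)
242 - M(D(j(6))) = 242 - (1 + (6 - (-7)*6*(6 + 6)/(5 + 6))² + 5*(6 - (-7)*6*(6 + 6)/(5 + 6)))/(5 + (6 - (-7)*6*(6 + 6)/(5 + 6))) = 242 - (1 + (6 - (-7)*6*12/11)² + 5*(6 - (-7)*6*12/11))/(5 + (6 - (-7)*6*12/11)) = 242 - (1 + (6 - 1*(-504/11))² + 5*(6 - 1*(-504/11)))/(5 + (6 - 1*(-504/11))) = 242 - (1 + (6 + 504/11)² + 5*(6 + 504/11))/(5 + (6 + 504/11)) = 242 - (1 + (570/11)² + 5*(570/11))/(5 + 570/11) = 242 - (1 + 324900/121 + 2850/11)/625/11 = 242 - 11*356371/(625*121) = 242 - 1*356371/6875 = 242 - 356371/6875 = 1307379/6875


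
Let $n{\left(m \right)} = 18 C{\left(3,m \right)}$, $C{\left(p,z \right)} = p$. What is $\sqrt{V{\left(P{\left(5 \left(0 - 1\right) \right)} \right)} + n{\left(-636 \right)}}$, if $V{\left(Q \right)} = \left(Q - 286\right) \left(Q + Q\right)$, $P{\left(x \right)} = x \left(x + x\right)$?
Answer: $i \sqrt{23546} \approx 153.45 i$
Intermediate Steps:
$P{\left(x \right)} = 2 x^{2}$ ($P{\left(x \right)} = x 2 x = 2 x^{2}$)
$V{\left(Q \right)} = 2 Q \left(-286 + Q\right)$ ($V{\left(Q \right)} = \left(-286 + Q\right) 2 Q = 2 Q \left(-286 + Q\right)$)
$n{\left(m \right)} = 54$ ($n{\left(m \right)} = 18 \cdot 3 = 54$)
$\sqrt{V{\left(P{\left(5 \left(0 - 1\right) \right)} \right)} + n{\left(-636 \right)}} = \sqrt{2 \cdot 2 \left(5 \left(0 - 1\right)\right)^{2} \left(-286 + 2 \left(5 \left(0 - 1\right)\right)^{2}\right) + 54} = \sqrt{2 \cdot 2 \left(5 \left(-1\right)\right)^{2} \left(-286 + 2 \left(5 \left(-1\right)\right)^{2}\right) + 54} = \sqrt{2 \cdot 2 \left(-5\right)^{2} \left(-286 + 2 \left(-5\right)^{2}\right) + 54} = \sqrt{2 \cdot 2 \cdot 25 \left(-286 + 2 \cdot 25\right) + 54} = \sqrt{2 \cdot 50 \left(-286 + 50\right) + 54} = \sqrt{2 \cdot 50 \left(-236\right) + 54} = \sqrt{-23600 + 54} = \sqrt{-23546} = i \sqrt{23546}$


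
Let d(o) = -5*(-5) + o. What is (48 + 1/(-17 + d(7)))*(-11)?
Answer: -7931/15 ≈ -528.73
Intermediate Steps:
d(o) = 25 + o
(48 + 1/(-17 + d(7)))*(-11) = (48 + 1/(-17 + (25 + 7)))*(-11) = (48 + 1/(-17 + 32))*(-11) = (48 + 1/15)*(-11) = (721/15)*(-11) = -7931/15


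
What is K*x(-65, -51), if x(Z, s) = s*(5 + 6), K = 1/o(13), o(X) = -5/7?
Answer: 3927/5 ≈ 785.40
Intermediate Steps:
o(X) = -5/7 (o(X) = -5*⅐ = -5/7)
K = -7/5 (K = 1/(-5/7) = -7/5 ≈ -1.4000)
x(Z, s) = 11*s (x(Z, s) = s*11 = 11*s)
K*x(-65, -51) = -77*(-51)/5 = -7/5*(-561) = 3927/5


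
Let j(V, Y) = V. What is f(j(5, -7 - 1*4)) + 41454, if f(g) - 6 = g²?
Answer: 41485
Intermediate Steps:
f(g) = 6 + g²
f(j(5, -7 - 1*4)) + 41454 = (6 + 5²) + 41454 = (6 + 25) + 41454 = 31 + 41454 = 41485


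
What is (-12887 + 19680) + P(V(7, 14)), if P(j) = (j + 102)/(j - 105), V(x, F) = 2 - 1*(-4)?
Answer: 74711/11 ≈ 6791.9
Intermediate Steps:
V(x, F) = 6 (V(x, F) = 2 + 4 = 6)
P(j) = (102 + j)/(-105 + j)
(-12887 + 19680) + P(V(7, 14)) = (-12887 + 19680) + (102 + 6)/(-105 + 6) = 6793 + 108/(-99) = 6793 - 1/99*108 = 6793 - 12/11 = 74711/11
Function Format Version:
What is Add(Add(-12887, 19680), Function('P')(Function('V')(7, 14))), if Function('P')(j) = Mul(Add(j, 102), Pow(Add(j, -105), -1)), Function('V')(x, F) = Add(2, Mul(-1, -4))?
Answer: Rational(74711, 11) ≈ 6791.9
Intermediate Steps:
Function('V')(x, F) = 6 (Function('V')(x, F) = Add(2, 4) = 6)
Function('P')(j) = Mul(Pow(Add(-105, j), -1), Add(102, j)) (Function('P')(j) = Mul(Add(102, j), Pow(Add(-105, j), -1)) = Mul(Pow(Add(-105, j), -1), Add(102, j)))
Add(Add(-12887, 19680), Function('P')(Function('V')(7, 14))) = Add(Add(-12887, 19680), Mul(Pow(Add(-105, 6), -1), Add(102, 6))) = Add(6793, Mul(Pow(-99, -1), 108)) = Add(6793, Mul(Rational(-1, 99), 108)) = Add(6793, Rational(-12, 11)) = Rational(74711, 11)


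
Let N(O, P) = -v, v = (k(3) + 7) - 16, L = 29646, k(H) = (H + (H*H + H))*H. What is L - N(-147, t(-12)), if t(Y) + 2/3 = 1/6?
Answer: 29682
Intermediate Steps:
k(H) = H*(H**2 + 2*H) (k(H) = (H + (H**2 + H))*H = (H + (H + H**2))*H = (H**2 + 2*H)*H = H*(H**2 + 2*H))
t(Y) = -1/2 (t(Y) = -2/3 + 1/6 = -1/2)
v = 36 (v = (3**2*(2 + 3) + 7) - 16 = (9*5 + 7) - 16 = (45 + 7) - 16 = 52 - 16 = 36)
N(O, P) = -36 (N(O, P) = -1*36 = -36)
L - N(-147, t(-12)) = 29646 - 1*(-36) = 29646 + 36 = 29682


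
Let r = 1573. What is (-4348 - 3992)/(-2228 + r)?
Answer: 1668/131 ≈ 12.733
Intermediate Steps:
(-4348 - 3992)/(-2228 + r) = (-4348 - 3992)/(-2228 + 1573) = -8340/(-655) = -8340*(-1/655) = 1668/131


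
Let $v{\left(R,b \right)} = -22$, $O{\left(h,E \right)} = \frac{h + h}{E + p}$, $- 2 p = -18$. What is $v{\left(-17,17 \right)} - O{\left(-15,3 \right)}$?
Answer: $- \frac{39}{2} \approx -19.5$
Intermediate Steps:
$p = 9$ ($p = \left(- \frac{1}{2}\right) \left(-18\right) = 9$)
$O{\left(h,E \right)} = \frac{2 h}{9 + E}$ ($O{\left(h,E \right)} = \frac{h + h}{E + 9} = \frac{2 h}{9 + E}$)
$v{\left(-17,17 \right)} - O{\left(-15,3 \right)} = -22 - 2 \left(-15\right) \frac{1}{9 + 3} = -22 - 2 \left(-15\right) \frac{1}{12} = -22 - - \frac{5}{2} = -22 + \frac{5}{2} = - \frac{39}{2}$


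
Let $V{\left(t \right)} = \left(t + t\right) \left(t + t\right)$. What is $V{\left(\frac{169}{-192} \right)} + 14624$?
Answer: $\frac{134803345}{9216} \approx 14627.0$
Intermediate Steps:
$V{\left(t \right)} = 4 t^{2}$ ($V{\left(t \right)} = 2 t 2 t = 4 t^{2}$)
$V{\left(\frac{169}{-192} \right)} + 14624 = 4 \left(\frac{169}{-192}\right)^{2} + 14624 = 4 \left(169 \left(- \frac{1}{192}\right)\right)^{2} + 14624 = 4 \left(- \frac{169}{192}\right)^{2} + 14624 = 4 \cdot \frac{28561}{36864} + 14624 = \frac{28561}{9216} + 14624 = \frac{134803345}{9216}$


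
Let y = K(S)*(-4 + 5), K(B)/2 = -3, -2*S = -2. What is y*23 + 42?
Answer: -96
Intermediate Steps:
S = 1 (S = -½*(-2) = 1)
K(B) = -6 (K(B) = 2*(-3) = -6)
y = -6 (y = -6*(-4 + 5) = -6*1 = -6)
y*23 + 42 = -6*23 + 42 = -138 + 42 = -96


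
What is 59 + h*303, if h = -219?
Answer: -66298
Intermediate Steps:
59 + h*303 = 59 - 219*303 = 59 - 66357 = -66298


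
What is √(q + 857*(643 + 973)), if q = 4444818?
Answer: √5829730 ≈ 2414.5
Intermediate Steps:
√(q + 857*(643 + 973)) = √(4444818 + 857*(643 + 973)) = √(4444818 + 857*1616) = √(4444818 + 1384912) = √5829730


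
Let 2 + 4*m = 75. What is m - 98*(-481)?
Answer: 188625/4 ≈ 47156.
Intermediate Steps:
m = 73/4 (m = -1/2 + (1/4)*75 = -1/2 + 75/4 = 73/4 ≈ 18.250)
m - 98*(-481) = 73/4 - 98*(-481) = 73/4 + 47138 = 188625/4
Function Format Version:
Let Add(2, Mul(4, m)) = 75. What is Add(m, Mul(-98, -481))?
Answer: Rational(188625, 4) ≈ 47156.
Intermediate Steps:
m = Rational(73, 4) (m = Add(Rational(-1, 2), Mul(Rational(1, 4), 75)) = Add(Rational(-1, 2), Rational(75, 4)) = Rational(73, 4) ≈ 18.250)
Add(m, Mul(-98, -481)) = Add(Rational(73, 4), Mul(-98, -481)) = Add(Rational(73, 4), 47138) = Rational(188625, 4)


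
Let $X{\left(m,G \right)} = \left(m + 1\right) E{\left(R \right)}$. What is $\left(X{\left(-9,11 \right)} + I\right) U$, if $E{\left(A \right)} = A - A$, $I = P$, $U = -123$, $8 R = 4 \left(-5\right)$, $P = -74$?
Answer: $9102$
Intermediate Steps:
$R = - \frac{5}{2}$ ($R = \frac{4 \left(-5\right)}{8} = \frac{1}{8} \left(-20\right) = - \frac{5}{2} \approx -2.5$)
$I = -74$
$E{\left(A \right)} = 0$
$X{\left(m,G \right)} = 0$ ($X{\left(m,G \right)} = \left(m + 1\right) 0 = \left(1 + m\right) 0 = 0$)
$\left(X{\left(-9,11 \right)} + I\right) U = \left(0 - 74\right) \left(-123\right) = \left(-74\right) \left(-123\right) = 9102$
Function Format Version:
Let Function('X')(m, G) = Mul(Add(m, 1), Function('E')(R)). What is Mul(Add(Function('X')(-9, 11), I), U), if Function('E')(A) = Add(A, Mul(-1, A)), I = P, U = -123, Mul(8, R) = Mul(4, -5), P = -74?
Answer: 9102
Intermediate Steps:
R = Rational(-5, 2) (R = Mul(Rational(1, 8), Mul(4, -5)) = Mul(Rational(1, 8), -20) = Rational(-5, 2) ≈ -2.5000)
I = -74
Function('E')(A) = 0
Function('X')(m, G) = 0 (Function('X')(m, G) = Mul(Add(m, 1), 0) = Mul(Add(1, m), 0) = 0)
Mul(Add(Function('X')(-9, 11), I), U) = Mul(Add(0, -74), -123) = Mul(-74, -123) = 9102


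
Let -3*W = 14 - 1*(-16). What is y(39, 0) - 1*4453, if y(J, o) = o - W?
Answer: -4443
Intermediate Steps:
W = -10 (W = -(14 - 1*(-16))/3 = -(14 + 16)/3 = -1/3*30 = -10)
y(J, o) = 10 + o (y(J, o) = o - 1*(-10) = o + 10 = 10 + o)
y(39, 0) - 1*4453 = (10 + 0) - 1*4453 = 10 - 4453 = -4443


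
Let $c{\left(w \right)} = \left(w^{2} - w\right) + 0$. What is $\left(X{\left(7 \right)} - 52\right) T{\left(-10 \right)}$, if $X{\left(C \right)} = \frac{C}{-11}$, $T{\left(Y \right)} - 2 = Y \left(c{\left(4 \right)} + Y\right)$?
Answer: $\frac{10422}{11} \approx 947.45$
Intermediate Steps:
$c{\left(w \right)} = w^{2} - w$
$T{\left(Y \right)} = 2 + Y \left(12 + Y\right)$ ($T{\left(Y \right)} = 2 + Y \left(4 \left(-1 + 4\right) + Y\right) = 2 + Y \left(4 \cdot 3 + Y\right) = 2 + Y \left(12 + Y\right)$)
$X{\left(C \right)} = - \frac{C}{11}$ ($X{\left(C \right)} = C \left(- \frac{1}{11}\right) = - \frac{C}{11}$)
$\left(X{\left(7 \right)} - 52\right) T{\left(-10 \right)} = \left(\left(- \frac{1}{11}\right) 7 - 52\right) \left(2 + \left(-10\right)^{2} + 12 \left(-10\right)\right) = \left(- \frac{7}{11} - 52\right) \left(2 + 100 - 120\right) = \left(- \frac{579}{11}\right) \left(-18\right) = \frac{10422}{11}$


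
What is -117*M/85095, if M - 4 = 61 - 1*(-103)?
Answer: -2184/9455 ≈ -0.23099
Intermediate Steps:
M = 168 (M = 4 + (61 - 1*(-103)) = 4 + (61 + 103) = 4 + 164 = 168)
-117*M/85095 = -117*168/85095 = -19656*1/85095 = -2184/9455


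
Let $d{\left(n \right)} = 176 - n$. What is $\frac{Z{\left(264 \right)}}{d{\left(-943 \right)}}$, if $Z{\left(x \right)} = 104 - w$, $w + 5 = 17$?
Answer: $\frac{92}{1119} \approx 0.082216$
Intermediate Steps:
$w = 12$ ($w = -5 + 17 = 12$)
$Z{\left(x \right)} = 92$ ($Z{\left(x \right)} = 104 - 12 = 92$)
$\frac{Z{\left(264 \right)}}{d{\left(-943 \right)}} = \frac{92}{176 - -943} = \frac{92}{176 + 943} = \frac{92}{1119}$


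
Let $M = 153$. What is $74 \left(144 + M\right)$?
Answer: $21978$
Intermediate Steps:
$74 \left(144 + M\right) = 74 \left(144 + 153\right) = 74 \cdot 297 = 21978$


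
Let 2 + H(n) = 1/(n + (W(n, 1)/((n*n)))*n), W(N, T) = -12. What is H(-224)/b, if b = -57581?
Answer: 25138/722123321 ≈ 3.4811e-5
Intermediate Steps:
H(n) = -2 + 1/(n - 12/n) (H(n) = -2 + 1/(n + (-12/n**2)*n) = -2 + 1/(n - 12/n))
H(-224)/b = ((24 - 224 - 2*(-224)**2)/(-12 + (-224)**2))/(-57581) = ((24 - 224 - 2*50176)/(-12 + 50176))*(-1/57581) = ((24 - 224 - 100352)/50164)*(-1/57581) = ((1/50164)*(-100552))*(-1/57581) = -25138/12541*(-1/57581) = 25138/722123321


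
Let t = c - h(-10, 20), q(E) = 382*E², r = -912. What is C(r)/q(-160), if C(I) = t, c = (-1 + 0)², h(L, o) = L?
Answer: 11/9779200 ≈ 1.1248e-6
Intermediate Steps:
c = 1 (c = (-1)² = 1)
t = 11 (t = 1 - 1*(-10) = 1 + 10 = 11)
C(I) = 11
C(r)/q(-160) = 11/((382*(-160)²)) = 11/((382*25600)) = 11/9779200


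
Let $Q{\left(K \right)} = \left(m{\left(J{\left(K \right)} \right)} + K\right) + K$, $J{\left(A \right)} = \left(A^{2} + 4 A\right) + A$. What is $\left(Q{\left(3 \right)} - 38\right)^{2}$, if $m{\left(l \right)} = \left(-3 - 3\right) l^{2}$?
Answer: $12166144$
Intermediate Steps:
$J{\left(A \right)} = A^{2} + 5 A$
$m{\left(l \right)} = - 6 l^{2}$ ($m{\left(l \right)} = \left(-3 - 3\right) l^{2} = - 6 l^{2}$)
$Q{\left(K \right)} = 2 K - 6 K^{2} \left(5 + K\right)^{2}$ ($Q{\left(K \right)} = \left(- 6 \left(K \left(5 + K\right)\right)^{2} + K\right) + K = \left(- 6 K^{2} \left(5 + K\right)^{2} + K\right) + K = \left(K - 6 K^{2} \left(5 + K\right)^{2}\right) + K = 2 K - 6 K^{2} \left(5 + K\right)^{2}$)
$\left(Q{\left(3 \right)} - 38\right)^{2} = \left(2 \cdot 3 \left(1 - 9 \left(5 + 3\right)^{2}\right) - 38\right)^{2} = \left(2 \cdot 3 \left(1 - 9 \cdot 8^{2}\right) - 38\right)^{2} = \left(2 \cdot 3 \left(1 - 9 \cdot 64\right) - 38\right)^{2} = \left(2 \cdot 3 \left(1 - 576\right) - 38\right)^{2} = \left(2 \cdot 3 \left(-575\right) - 38\right)^{2} = \left(-3450 - 38\right)^{2} = \left(-3488\right)^{2} = 12166144$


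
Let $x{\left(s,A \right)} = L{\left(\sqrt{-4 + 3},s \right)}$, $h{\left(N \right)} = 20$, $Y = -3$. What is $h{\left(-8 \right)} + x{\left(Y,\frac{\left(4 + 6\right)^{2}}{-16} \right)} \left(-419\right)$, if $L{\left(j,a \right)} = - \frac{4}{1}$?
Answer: $1696$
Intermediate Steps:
$L{\left(j,a \right)} = -4$ ($L{\left(j,a \right)} = \left(-4\right) 1 = -4$)
$x{\left(s,A \right)} = -4$
$h{\left(-8 \right)} + x{\left(Y,\frac{\left(4 + 6\right)^{2}}{-16} \right)} \left(-419\right) = 20 - -1676 = 20 + 1676 = 1696$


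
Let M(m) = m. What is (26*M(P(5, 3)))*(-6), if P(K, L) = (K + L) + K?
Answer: -2028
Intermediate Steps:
P(K, L) = L + 2*K
(26*M(P(5, 3)))*(-6) = (26*(3 + 2*5))*(-6) = (26*(3 + 10))*(-6) = (26*13)*(-6) = 338*(-6) = -2028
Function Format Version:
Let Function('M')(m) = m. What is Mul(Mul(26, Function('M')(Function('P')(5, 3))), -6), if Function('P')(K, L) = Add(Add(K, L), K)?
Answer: -2028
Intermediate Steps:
Function('P')(K, L) = Add(L, Mul(2, K))
Mul(Mul(26, Function('M')(Function('P')(5, 3))), -6) = Mul(Mul(26, Add(3, Mul(2, 5))), -6) = Mul(Mul(26, Add(3, 10)), -6) = Mul(Mul(26, 13), -6) = Mul(338, -6) = -2028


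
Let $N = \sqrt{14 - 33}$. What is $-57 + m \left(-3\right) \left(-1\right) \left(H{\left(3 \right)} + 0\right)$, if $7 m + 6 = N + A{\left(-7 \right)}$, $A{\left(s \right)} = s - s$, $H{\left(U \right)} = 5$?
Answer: $- \frac{489}{7} + \frac{15 i \sqrt{19}}{7} \approx -69.857 + 9.3405 i$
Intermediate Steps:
$A{\left(s \right)} = 0$
$N = i \sqrt{19}$ ($N = \sqrt{-19} = i \sqrt{19} \approx 4.3589 i$)
$m = - \frac{6}{7} + \frac{i \sqrt{19}}{7}$ ($m = - \frac{6}{7} + \frac{i \sqrt{19} + 0}{7} = - \frac{6}{7} + \frac{i \sqrt{19}}{7} \approx -0.85714 + 0.6227 i$)
$-57 + m \left(-3\right) \left(-1\right) \left(H{\left(3 \right)} + 0\right) = -57 + \left(- \frac{6}{7} + \frac{i \sqrt{19}}{7}\right) \left(-3\right) \left(-1\right) \left(5 + 0\right) = -57 + \left(- \frac{6}{7} + \frac{i \sqrt{19}}{7}\right) 3 \cdot 5 = -57 + \left(- \frac{6}{7} + \frac{i \sqrt{19}}{7}\right) 15 = -57 - \left(\frac{90}{7} - \frac{15 i \sqrt{19}}{7}\right) = - \frac{489}{7} + \frac{15 i \sqrt{19}}{7}$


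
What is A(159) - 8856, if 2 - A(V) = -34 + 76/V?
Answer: -1402456/159 ≈ -8820.5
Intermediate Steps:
A(V) = 36 - 76/V (A(V) = 2 - (-34 + 76/V) = 2 + (34 - 76/V) = 36 - 76/V)
A(159) - 8856 = (36 - 76/159) - 8856 = 5648/159 - 8856 = -1402456/159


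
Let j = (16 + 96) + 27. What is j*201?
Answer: 27939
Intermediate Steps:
j = 139 (j = 112 + 27 = 139)
j*201 = 139*201 = 27939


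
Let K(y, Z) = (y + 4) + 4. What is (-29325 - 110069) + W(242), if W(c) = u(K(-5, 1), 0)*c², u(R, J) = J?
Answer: -139394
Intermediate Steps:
K(y, Z) = 8 + y (K(y, Z) = (4 + y) + 4 = 8 + y)
W(c) = 0 (W(c) = 0*c² = 0)
(-29325 - 110069) + W(242) = (-29325 - 110069) + 0 = -139394 + 0 = -139394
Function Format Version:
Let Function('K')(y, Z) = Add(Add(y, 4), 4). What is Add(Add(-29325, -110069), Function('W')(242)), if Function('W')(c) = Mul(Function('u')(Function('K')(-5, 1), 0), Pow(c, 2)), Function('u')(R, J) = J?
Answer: -139394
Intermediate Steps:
Function('K')(y, Z) = Add(8, y) (Function('K')(y, Z) = Add(Add(4, y), 4) = Add(8, y))
Function('W')(c) = 0 (Function('W')(c) = Mul(0, Pow(c, 2)) = 0)
Add(Add(-29325, -110069), Function('W')(242)) = Add(Add(-29325, -110069), 0) = Add(-139394, 0) = -139394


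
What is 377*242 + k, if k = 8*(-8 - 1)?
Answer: 91162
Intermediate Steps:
k = -72 (k = 8*(-9) = -72)
377*242 + k = 377*242 - 72 = 91234 - 72 = 91162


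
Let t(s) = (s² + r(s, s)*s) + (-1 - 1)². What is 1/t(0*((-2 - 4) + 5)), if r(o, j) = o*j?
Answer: ¼ ≈ 0.25000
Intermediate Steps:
r(o, j) = j*o
t(s) = 4 + s² + s³ (t(s) = (s² + (s*s)*s) + (-1 - 1)² = (s² + s²*s) + (-2)² = (s² + s³) + 4 = 4 + s² + s³)
1/t(0*((-2 - 4) + 5)) = 1/(4 + (0*((-2 - 4) + 5))² + (0*((-2 - 4) + 5))³) = 1/(4 + (0*(-6 + 5))² + (0*(-6 + 5))³) = 1/(4 + (0*(-1))² + (0*(-1))³) = 1/(4 + 0² + 0³) = 1/(4 + 0 + 0) = 1/4 = ¼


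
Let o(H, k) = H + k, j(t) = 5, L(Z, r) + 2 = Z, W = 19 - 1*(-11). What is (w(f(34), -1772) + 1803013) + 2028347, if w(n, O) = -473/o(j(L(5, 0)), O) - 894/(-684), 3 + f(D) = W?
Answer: 4513343935/1178 ≈ 3.8314e+6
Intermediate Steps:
W = 30 (W = 19 + 11 = 30)
f(D) = 27 (f(D) = -3 + 30 = 27)
L(Z, r) = -2 + Z
w(n, O) = 149/114 - 473/(5 + O) (w(n, O) = -473/(5 + O) - 894/(-684) = -473/(5 + O) - 894*(-1/684) = -473/(5 + O) + 149/114 = 149/114 - 473/(5 + O))
(w(f(34), -1772) + 1803013) + 2028347 = ((-53177 + 149*(-1772))/(114*(5 - 1772)) + 1803013) + 2028347 = ((1/114)*(-53177 - 264028)/(-1767) + 1803013) + 2028347 = ((1/114)*(-1/1767)*(-317205) + 1803013) + 2028347 = (1855/1178 + 1803013) + 2028347 = 2123951169/1178 + 2028347 = 4513343935/1178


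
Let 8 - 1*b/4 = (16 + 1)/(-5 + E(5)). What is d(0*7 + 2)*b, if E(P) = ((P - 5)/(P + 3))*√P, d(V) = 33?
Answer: 7524/5 ≈ 1504.8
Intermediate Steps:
E(P) = √P*(-5 + P)/(3 + P) (E(P) = ((-5 + P)/(3 + P))*√P = √P*(-5 + P)/(3 + P))
b = 228/5 (b = 32 - 4*(16 + 1)/(-5 + √5*(-5 + 5)/(3 + 5)) = 32 - 68/(-5 + √5*0/8) = 32 - 68/(-5 + √5*(⅛)*0) = 32 - 68/(-5 + 0) = 32 - 68/(-5) = 32 - 68*(-1)/5 = 32 - 4*(-17/5) = 32 + 68/5 = 228/5 ≈ 45.600)
d(0*7 + 2)*b = 33*(228/5) = 7524/5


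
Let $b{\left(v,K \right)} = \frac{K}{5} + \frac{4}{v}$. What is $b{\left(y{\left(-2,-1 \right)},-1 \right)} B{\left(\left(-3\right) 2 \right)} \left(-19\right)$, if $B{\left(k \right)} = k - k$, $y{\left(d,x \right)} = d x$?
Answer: $0$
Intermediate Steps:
$b{\left(v,K \right)} = \frac{4}{v} + \frac{K}{5}$ ($b{\left(v,K \right)} = K \frac{1}{5} + \frac{4}{v} = \frac{K}{5} + \frac{4}{v} = \frac{4}{v} + \frac{K}{5}$)
$B{\left(k \right)} = 0$
$b{\left(y{\left(-2,-1 \right)},-1 \right)} B{\left(\left(-3\right) 2 \right)} \left(-19\right) = \left(\frac{4}{\left(-2\right) \left(-1\right)} + \frac{1}{5} \left(-1\right)\right) 0 \left(-19\right) = \left(\frac{4}{2} - \frac{1}{5}\right) 0 \left(-19\right) = \left(4 \cdot \frac{1}{2} - \frac{1}{5}\right) 0 \left(-19\right) = \left(2 - \frac{1}{5}\right) 0 \left(-19\right) = \frac{9}{5} \cdot 0 \left(-19\right) = 0 \left(-19\right) = 0$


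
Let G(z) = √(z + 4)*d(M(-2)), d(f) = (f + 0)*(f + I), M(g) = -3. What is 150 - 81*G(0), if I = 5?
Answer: 1122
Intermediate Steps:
d(f) = f*(5 + f) (d(f) = (f + 0)*(f + 5) = f*(5 + f))
G(z) = -6*√(4 + z) (G(z) = √(z + 4)*(-3*(5 - 3)) = √(4 + z)*(-3*2) = √(4 + z)*(-6) = -6*√(4 + z))
150 - 81*G(0) = 150 - (-486)*√(4 + 0) = 150 - (-486)*√4 = 150 - (-486)*2 = 150 - 81*(-12) = 150 + 972 = 1122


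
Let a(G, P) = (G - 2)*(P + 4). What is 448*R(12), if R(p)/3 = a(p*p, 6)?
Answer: 1908480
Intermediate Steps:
a(G, P) = (-2 + G)*(4 + P)
R(p) = -60 + 30*p² (R(p) = 3*(-8 - 2*6 + 4*(p*p) + (p*p)*6) = 3*(-8 - 12 + 4*p² + p²*6) = 3*(-8 - 12 + 4*p² + 6*p²) = 3*(-20 + 10*p²) = -60 + 30*p²)
448*R(12) = 448*(-60 + 30*12²) = 448*(-60 + 30*144) = 448*(-60 + 4320) = 448*4260 = 1908480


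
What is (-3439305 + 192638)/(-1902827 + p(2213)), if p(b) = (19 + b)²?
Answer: -3246667/3078997 ≈ -1.0545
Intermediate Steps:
(-3439305 + 192638)/(-1902827 + p(2213)) = (-3439305 + 192638)/(-1902827 + (19 + 2213)²) = -3246667/(-1902827 + 2232²) = -3246667/(-1902827 + 4981824) = -3246667/3078997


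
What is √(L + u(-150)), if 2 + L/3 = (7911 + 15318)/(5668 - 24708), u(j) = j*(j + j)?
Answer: √1019373126870/4760 ≈ 212.11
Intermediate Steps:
u(j) = 2*j² (u(j) = j*(2*j) = 2*j²)
L = -183927/19040 (L = -6 + 3*((7911 + 15318)/(5668 - 24708)) = -6 + 3*(23229/(-19040)) = -6 + 3*(23229*(-1/19040)) = -6 + 3*(-23229/19040) = -6 - 69687/19040 = -183927/19040 ≈ -9.6600)
√(L + u(-150)) = √(-183927/19040 + 2*(-150)²) = √(-183927/19040 + 2*22500) = √(-183927/19040 + 45000) = √(856616073/19040) = √1019373126870/4760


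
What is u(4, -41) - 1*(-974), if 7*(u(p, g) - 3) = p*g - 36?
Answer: 6639/7 ≈ 948.43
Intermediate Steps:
u(p, g) = -15/7 + g*p/7 (u(p, g) = 3 + (p*g - 36)/7 = 3 + (g*p - 36)/7 = 3 + (-36 + g*p)/7 = 3 + (-36/7 + g*p/7) = -15/7 + g*p/7)
u(4, -41) - 1*(-974) = (-15/7 + (⅐)*(-41)*4) - 1*(-974) = (-15/7 - 164/7) + 974 = -179/7 + 974 = 6639/7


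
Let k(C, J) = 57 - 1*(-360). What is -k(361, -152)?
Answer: -417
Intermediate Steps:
k(C, J) = 417 (k(C, J) = 57 + 360 = 417)
-k(361, -152) = -1*417 = -417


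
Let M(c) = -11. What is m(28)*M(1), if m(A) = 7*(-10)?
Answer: 770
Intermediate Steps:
m(A) = -70
m(28)*M(1) = -70*(-11) = 770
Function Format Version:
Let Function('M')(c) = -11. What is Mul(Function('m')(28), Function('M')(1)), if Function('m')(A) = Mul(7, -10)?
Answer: 770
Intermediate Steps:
Function('m')(A) = -70
Mul(Function('m')(28), Function('M')(1)) = Mul(-70, -11) = 770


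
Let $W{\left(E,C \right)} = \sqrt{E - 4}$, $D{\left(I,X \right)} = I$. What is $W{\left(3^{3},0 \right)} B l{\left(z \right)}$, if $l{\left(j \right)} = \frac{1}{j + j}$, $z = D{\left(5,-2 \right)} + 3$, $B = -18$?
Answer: $- \frac{9 \sqrt{23}}{8} \approx -5.3953$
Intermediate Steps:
$W{\left(E,C \right)} = \sqrt{-4 + E}$
$z = 8$ ($z = 5 + 3 = 8$)
$l{\left(j \right)} = \frac{1}{2 j}$
$W{\left(3^{3},0 \right)} B l{\left(z \right)} = \sqrt{-4 + 3^{3}} \left(-18\right) \frac{1}{2 \cdot 8} = \sqrt{-4 + 27} \left(-18\right) \frac{1}{2} \cdot \frac{1}{8} = \sqrt{23} \left(-18\right) \frac{1}{16} = - 18 \sqrt{23} \cdot \frac{1}{16} = - \frac{9 \sqrt{23}}{8}$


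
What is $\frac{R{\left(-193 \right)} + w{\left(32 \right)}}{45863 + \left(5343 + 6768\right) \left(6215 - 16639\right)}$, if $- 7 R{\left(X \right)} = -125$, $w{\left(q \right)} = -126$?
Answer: $\frac{757}{883394407} \approx 8.5692 \cdot 10^{-7}$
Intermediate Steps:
$R{\left(X \right)} = \frac{125}{7}$ ($R{\left(X \right)} = \left(- \frac{1}{7}\right) \left(-125\right) = \frac{125}{7}$)
$\frac{R{\left(-193 \right)} + w{\left(32 \right)}}{45863 + \left(5343 + 6768\right) \left(6215 - 16639\right)} = \frac{\frac{125}{7} - 126}{45863 + \left(5343 + 6768\right) \left(6215 - 16639\right)} = - \frac{757}{7 \left(45863 + 12111 \left(-10424\right)\right)} = - \frac{757}{7 \left(45863 - 126245064\right)} = - \frac{757}{7 \left(-126199201\right)} = \left(- \frac{757}{7}\right) \left(- \frac{1}{126199201}\right) = \frac{757}{883394407}$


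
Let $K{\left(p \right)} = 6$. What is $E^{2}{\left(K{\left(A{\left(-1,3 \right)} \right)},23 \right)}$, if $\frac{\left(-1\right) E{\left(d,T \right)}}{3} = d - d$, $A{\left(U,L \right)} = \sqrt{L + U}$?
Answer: $0$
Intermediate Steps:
$E{\left(d,T \right)} = 0$ ($E{\left(d,T \right)} = - 3 \left(d - d\right) = \left(-3\right) 0 = 0$)
$E^{2}{\left(K{\left(A{\left(-1,3 \right)} \right)},23 \right)} = 0^{2} = 0$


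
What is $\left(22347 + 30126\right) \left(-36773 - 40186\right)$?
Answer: $-4038269607$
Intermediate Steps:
$\left(22347 + 30126\right) \left(-36773 - 40186\right) = 52473 \left(-36773 - 40186\right) = 52473 \left(-76959\right) = -4038269607$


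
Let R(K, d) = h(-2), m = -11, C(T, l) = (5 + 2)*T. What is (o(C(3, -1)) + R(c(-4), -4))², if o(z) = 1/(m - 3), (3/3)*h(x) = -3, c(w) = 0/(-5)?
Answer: 1849/196 ≈ 9.4337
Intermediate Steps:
c(w) = 0 (c(w) = 0*(-⅕) = 0)
h(x) = -3
C(T, l) = 7*T
o(z) = -1/14 (o(z) = 1/(-11 - 3) = 1/(-14) = -1/14)
R(K, d) = -3
(o(C(3, -1)) + R(c(-4), -4))² = (-1/14 - 3)² = (-43/14)² = 1849/196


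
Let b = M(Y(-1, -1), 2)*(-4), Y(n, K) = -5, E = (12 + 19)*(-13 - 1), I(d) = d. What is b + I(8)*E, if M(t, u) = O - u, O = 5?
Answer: -3484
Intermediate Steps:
E = -434 (E = 31*(-14) = -434)
M(t, u) = 5 - u
b = -12 (b = (5 - 1*2)*(-4) = (5 - 2)*(-4) = 3*(-4) = -12)
b + I(8)*E = -12 + 8*(-434) = -12 - 3472 = -3484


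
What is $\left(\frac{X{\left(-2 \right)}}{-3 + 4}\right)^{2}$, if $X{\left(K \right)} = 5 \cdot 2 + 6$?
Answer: $256$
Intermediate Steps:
$X{\left(K \right)} = 16$ ($X{\left(K \right)} = 10 + 6 = 16$)
$\left(\frac{X{\left(-2 \right)}}{-3 + 4}\right)^{2} = \left(\frac{16}{-3 + 4}\right)^{2} = \left(\frac{16}{1}\right)^{2} = \left(16 \cdot 1\right)^{2} = 16^{2} = 256$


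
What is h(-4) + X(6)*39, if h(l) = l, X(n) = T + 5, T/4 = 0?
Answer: 191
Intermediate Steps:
T = 0 (T = 4*0 = 0)
X(n) = 5 (X(n) = 0 + 5 = 5)
h(-4) + X(6)*39 = -4 + 5*39 = -4 + 195 = 191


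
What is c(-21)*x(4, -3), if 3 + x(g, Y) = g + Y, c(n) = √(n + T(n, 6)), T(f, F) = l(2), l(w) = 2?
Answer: -2*I*√19 ≈ -8.7178*I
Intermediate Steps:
T(f, F) = 2
c(n) = √(2 + n) (c(n) = √(n + 2) = √(2 + n))
x(g, Y) = -3 + Y + g (x(g, Y) = -3 + (g + Y) = -3 + (Y + g) = -3 + Y + g)
c(-21)*x(4, -3) = √(2 - 21)*(-3 - 3 + 4) = √(-19)*(-2) = (I*√19)*(-2) = -2*I*√19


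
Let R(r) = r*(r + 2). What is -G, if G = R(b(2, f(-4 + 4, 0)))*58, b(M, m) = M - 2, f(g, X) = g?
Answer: 0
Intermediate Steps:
b(M, m) = -2 + M
R(r) = r*(2 + r)
G = 0 (G = ((-2 + 2)*(2 + (-2 + 2)))*58 = (0*(2 + 0))*58 = (0*2)*58 = 0*58 = 0)
-G = -1*0 = 0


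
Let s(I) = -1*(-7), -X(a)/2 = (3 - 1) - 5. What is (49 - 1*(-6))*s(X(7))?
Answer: 385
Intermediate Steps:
X(a) = 6 (X(a) = -2*((3 - 1) - 5) = -2*(2 - 5) = -2*(-3) = 6)
s(I) = 7
(49 - 1*(-6))*s(X(7)) = (49 - 1*(-6))*7 = (49 + 6)*7 = 55*7 = 385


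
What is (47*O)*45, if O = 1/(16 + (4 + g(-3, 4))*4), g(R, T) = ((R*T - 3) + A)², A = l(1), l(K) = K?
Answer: 705/272 ≈ 2.5919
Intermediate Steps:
A = 1
g(R, T) = (-2 + R*T)² (g(R, T) = ((R*T - 3) + 1)² = ((-3 + R*T) + 1)² = (-2 + R*T)²)
O = 1/816 (O = 1/(16 + (4 + (-2 - 3*4)²)*4) = 1/(16 + (4 + (-2 - 12)²)*4) = 1/(16 + (4 + (-14)²)*4) = 1/(16 + (4 + 196)*4) = 1/(16 + 200*4) = 1/(16 + 800) = 1/816 ≈ 0.0012255)
(47*O)*45 = (47*(1/816))*45 = (47/816)*45 = 705/272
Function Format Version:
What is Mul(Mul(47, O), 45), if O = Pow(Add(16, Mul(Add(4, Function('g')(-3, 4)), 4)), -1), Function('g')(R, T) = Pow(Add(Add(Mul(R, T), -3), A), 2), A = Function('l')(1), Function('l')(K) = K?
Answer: Rational(705, 272) ≈ 2.5919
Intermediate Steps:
A = 1
Function('g')(R, T) = Pow(Add(-2, Mul(R, T)), 2) (Function('g')(R, T) = Pow(Add(Add(Mul(R, T), -3), 1), 2) = Pow(Add(Add(-3, Mul(R, T)), 1), 2) = Pow(Add(-2, Mul(R, T)), 2))
O = Rational(1, 816) (O = Pow(Add(16, Mul(Add(4, Pow(Add(-2, Mul(-3, 4)), 2)), 4)), -1) = Pow(Add(16, Mul(Add(4, Pow(Add(-2, -12), 2)), 4)), -1) = Pow(Add(16, Mul(Add(4, Pow(-14, 2)), 4)), -1) = Pow(Add(16, Mul(Add(4, 196), 4)), -1) = Pow(Add(16, Mul(200, 4)), -1) = Pow(Add(16, 800), -1) = Pow(816, -1) = Rational(1, 816) ≈ 0.0012255)
Mul(Mul(47, O), 45) = Mul(Mul(47, Rational(1, 816)), 45) = Mul(Rational(47, 816), 45) = Rational(705, 272)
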